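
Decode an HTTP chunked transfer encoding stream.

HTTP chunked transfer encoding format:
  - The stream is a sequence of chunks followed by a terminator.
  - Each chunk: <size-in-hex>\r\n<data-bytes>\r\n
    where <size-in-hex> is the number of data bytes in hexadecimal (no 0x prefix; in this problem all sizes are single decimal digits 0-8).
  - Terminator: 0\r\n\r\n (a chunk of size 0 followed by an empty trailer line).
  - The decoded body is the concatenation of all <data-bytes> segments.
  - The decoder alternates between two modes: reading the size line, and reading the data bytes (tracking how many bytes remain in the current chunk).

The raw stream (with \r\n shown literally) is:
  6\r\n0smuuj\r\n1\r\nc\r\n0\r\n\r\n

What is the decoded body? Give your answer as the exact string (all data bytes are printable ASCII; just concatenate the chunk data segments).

Answer: 0smuujc

Derivation:
Chunk 1: stream[0..1]='6' size=0x6=6, data at stream[3..9]='0smuuj' -> body[0..6], body so far='0smuuj'
Chunk 2: stream[11..12]='1' size=0x1=1, data at stream[14..15]='c' -> body[6..7], body so far='0smuujc'
Chunk 3: stream[17..18]='0' size=0 (terminator). Final body='0smuujc' (7 bytes)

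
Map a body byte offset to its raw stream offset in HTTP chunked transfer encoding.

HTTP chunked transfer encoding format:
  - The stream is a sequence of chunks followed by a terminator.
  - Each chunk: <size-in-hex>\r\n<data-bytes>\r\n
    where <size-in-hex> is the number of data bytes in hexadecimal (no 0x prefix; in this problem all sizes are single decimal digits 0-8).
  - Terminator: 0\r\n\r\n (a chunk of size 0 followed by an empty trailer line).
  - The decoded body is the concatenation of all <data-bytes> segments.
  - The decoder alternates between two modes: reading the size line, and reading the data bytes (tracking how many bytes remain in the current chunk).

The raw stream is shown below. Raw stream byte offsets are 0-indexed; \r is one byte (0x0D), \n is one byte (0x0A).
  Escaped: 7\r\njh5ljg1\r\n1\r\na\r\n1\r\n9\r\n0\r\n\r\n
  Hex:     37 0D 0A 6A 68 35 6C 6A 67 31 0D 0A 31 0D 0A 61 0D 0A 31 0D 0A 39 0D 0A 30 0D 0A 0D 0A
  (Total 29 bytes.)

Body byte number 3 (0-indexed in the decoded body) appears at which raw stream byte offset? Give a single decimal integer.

Chunk 1: stream[0..1]='7' size=0x7=7, data at stream[3..10]='jh5ljg1' -> body[0..7], body so far='jh5ljg1'
Chunk 2: stream[12..13]='1' size=0x1=1, data at stream[15..16]='a' -> body[7..8], body so far='jh5ljg1a'
Chunk 3: stream[18..19]='1' size=0x1=1, data at stream[21..22]='9' -> body[8..9], body so far='jh5ljg1a9'
Chunk 4: stream[24..25]='0' size=0 (terminator). Final body='jh5ljg1a9' (9 bytes)
Body byte 3 at stream offset 6

Answer: 6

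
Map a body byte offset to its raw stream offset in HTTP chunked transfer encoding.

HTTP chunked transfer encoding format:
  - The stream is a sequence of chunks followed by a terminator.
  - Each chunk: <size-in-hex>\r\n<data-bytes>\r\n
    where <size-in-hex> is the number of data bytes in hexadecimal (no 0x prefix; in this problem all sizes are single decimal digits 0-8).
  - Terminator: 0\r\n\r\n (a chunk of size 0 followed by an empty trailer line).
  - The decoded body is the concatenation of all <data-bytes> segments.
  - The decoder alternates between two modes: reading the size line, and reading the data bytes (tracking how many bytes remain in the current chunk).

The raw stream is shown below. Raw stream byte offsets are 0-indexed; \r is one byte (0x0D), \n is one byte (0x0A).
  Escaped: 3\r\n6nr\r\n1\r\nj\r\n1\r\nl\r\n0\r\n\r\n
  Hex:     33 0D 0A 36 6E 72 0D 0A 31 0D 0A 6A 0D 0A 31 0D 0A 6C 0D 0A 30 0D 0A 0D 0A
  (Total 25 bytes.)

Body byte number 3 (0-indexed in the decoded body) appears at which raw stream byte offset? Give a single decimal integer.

Chunk 1: stream[0..1]='3' size=0x3=3, data at stream[3..6]='6nr' -> body[0..3], body so far='6nr'
Chunk 2: stream[8..9]='1' size=0x1=1, data at stream[11..12]='j' -> body[3..4], body so far='6nrj'
Chunk 3: stream[14..15]='1' size=0x1=1, data at stream[17..18]='l' -> body[4..5], body so far='6nrjl'
Chunk 4: stream[20..21]='0' size=0 (terminator). Final body='6nrjl' (5 bytes)
Body byte 3 at stream offset 11

Answer: 11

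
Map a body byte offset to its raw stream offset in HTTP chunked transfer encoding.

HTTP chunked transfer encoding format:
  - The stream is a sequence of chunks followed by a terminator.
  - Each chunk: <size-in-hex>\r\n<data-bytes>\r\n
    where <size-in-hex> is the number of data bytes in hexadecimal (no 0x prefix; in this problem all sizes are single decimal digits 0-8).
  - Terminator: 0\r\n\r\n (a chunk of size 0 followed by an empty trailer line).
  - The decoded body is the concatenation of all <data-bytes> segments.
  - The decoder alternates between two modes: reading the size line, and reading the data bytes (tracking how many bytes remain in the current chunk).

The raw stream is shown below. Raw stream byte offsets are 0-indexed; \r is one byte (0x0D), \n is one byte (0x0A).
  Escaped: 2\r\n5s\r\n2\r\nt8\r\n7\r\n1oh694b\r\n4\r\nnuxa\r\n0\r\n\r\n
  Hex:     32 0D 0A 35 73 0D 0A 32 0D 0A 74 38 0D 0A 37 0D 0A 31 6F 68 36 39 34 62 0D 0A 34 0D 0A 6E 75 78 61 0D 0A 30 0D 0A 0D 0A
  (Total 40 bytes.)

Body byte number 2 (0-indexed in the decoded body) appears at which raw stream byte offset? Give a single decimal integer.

Answer: 10

Derivation:
Chunk 1: stream[0..1]='2' size=0x2=2, data at stream[3..5]='5s' -> body[0..2], body so far='5s'
Chunk 2: stream[7..8]='2' size=0x2=2, data at stream[10..12]='t8' -> body[2..4], body so far='5st8'
Chunk 3: stream[14..15]='7' size=0x7=7, data at stream[17..24]='1oh694b' -> body[4..11], body so far='5st81oh694b'
Chunk 4: stream[26..27]='4' size=0x4=4, data at stream[29..33]='nuxa' -> body[11..15], body so far='5st81oh694bnuxa'
Chunk 5: stream[35..36]='0' size=0 (terminator). Final body='5st81oh694bnuxa' (15 bytes)
Body byte 2 at stream offset 10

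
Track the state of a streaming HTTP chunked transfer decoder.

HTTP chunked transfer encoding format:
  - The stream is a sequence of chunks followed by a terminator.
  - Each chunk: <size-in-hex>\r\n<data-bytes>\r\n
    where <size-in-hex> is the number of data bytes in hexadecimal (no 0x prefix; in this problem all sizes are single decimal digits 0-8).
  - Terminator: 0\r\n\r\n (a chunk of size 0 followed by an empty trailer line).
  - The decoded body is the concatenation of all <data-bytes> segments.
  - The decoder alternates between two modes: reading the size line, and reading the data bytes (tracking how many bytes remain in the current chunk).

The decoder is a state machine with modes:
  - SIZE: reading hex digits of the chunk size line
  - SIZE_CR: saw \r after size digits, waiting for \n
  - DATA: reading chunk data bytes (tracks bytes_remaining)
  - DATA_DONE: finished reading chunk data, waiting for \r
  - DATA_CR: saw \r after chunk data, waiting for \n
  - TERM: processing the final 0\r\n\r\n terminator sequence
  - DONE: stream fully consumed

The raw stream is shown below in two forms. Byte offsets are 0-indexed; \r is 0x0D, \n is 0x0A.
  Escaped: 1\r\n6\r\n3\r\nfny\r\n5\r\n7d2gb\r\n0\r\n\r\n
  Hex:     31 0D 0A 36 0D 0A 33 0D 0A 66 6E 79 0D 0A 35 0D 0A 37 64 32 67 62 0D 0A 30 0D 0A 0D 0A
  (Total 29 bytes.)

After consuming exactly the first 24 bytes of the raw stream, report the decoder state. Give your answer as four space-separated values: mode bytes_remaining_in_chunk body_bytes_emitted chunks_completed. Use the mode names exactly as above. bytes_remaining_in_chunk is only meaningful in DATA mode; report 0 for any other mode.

Answer: SIZE 0 9 3

Derivation:
Byte 0 = '1': mode=SIZE remaining=0 emitted=0 chunks_done=0
Byte 1 = 0x0D: mode=SIZE_CR remaining=0 emitted=0 chunks_done=0
Byte 2 = 0x0A: mode=DATA remaining=1 emitted=0 chunks_done=0
Byte 3 = '6': mode=DATA_DONE remaining=0 emitted=1 chunks_done=0
Byte 4 = 0x0D: mode=DATA_CR remaining=0 emitted=1 chunks_done=0
Byte 5 = 0x0A: mode=SIZE remaining=0 emitted=1 chunks_done=1
Byte 6 = '3': mode=SIZE remaining=0 emitted=1 chunks_done=1
Byte 7 = 0x0D: mode=SIZE_CR remaining=0 emitted=1 chunks_done=1
Byte 8 = 0x0A: mode=DATA remaining=3 emitted=1 chunks_done=1
Byte 9 = 'f': mode=DATA remaining=2 emitted=2 chunks_done=1
Byte 10 = 'n': mode=DATA remaining=1 emitted=3 chunks_done=1
Byte 11 = 'y': mode=DATA_DONE remaining=0 emitted=4 chunks_done=1
Byte 12 = 0x0D: mode=DATA_CR remaining=0 emitted=4 chunks_done=1
Byte 13 = 0x0A: mode=SIZE remaining=0 emitted=4 chunks_done=2
Byte 14 = '5': mode=SIZE remaining=0 emitted=4 chunks_done=2
Byte 15 = 0x0D: mode=SIZE_CR remaining=0 emitted=4 chunks_done=2
Byte 16 = 0x0A: mode=DATA remaining=5 emitted=4 chunks_done=2
Byte 17 = '7': mode=DATA remaining=4 emitted=5 chunks_done=2
Byte 18 = 'd': mode=DATA remaining=3 emitted=6 chunks_done=2
Byte 19 = '2': mode=DATA remaining=2 emitted=7 chunks_done=2
Byte 20 = 'g': mode=DATA remaining=1 emitted=8 chunks_done=2
Byte 21 = 'b': mode=DATA_DONE remaining=0 emitted=9 chunks_done=2
Byte 22 = 0x0D: mode=DATA_CR remaining=0 emitted=9 chunks_done=2
Byte 23 = 0x0A: mode=SIZE remaining=0 emitted=9 chunks_done=3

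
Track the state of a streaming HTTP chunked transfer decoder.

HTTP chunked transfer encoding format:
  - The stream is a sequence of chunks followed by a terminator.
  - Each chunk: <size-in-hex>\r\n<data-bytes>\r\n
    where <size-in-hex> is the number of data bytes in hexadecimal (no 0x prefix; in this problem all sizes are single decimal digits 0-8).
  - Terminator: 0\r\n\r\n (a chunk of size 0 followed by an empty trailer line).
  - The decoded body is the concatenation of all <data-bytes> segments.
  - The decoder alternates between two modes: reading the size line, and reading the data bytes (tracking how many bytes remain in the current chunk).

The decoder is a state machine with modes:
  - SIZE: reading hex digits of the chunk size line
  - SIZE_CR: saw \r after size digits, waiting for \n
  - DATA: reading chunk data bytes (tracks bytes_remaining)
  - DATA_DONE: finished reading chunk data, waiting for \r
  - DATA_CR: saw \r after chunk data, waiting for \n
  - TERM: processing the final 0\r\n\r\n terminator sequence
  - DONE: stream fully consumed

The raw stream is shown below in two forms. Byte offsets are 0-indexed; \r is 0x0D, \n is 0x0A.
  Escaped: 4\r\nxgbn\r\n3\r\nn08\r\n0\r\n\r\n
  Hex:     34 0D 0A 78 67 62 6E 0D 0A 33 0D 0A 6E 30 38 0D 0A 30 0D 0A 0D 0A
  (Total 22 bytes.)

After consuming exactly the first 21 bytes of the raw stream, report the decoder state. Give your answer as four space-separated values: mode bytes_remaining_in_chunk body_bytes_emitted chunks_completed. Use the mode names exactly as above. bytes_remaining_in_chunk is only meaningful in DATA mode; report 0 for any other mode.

Answer: TERM 0 7 2

Derivation:
Byte 0 = '4': mode=SIZE remaining=0 emitted=0 chunks_done=0
Byte 1 = 0x0D: mode=SIZE_CR remaining=0 emitted=0 chunks_done=0
Byte 2 = 0x0A: mode=DATA remaining=4 emitted=0 chunks_done=0
Byte 3 = 'x': mode=DATA remaining=3 emitted=1 chunks_done=0
Byte 4 = 'g': mode=DATA remaining=2 emitted=2 chunks_done=0
Byte 5 = 'b': mode=DATA remaining=1 emitted=3 chunks_done=0
Byte 6 = 'n': mode=DATA_DONE remaining=0 emitted=4 chunks_done=0
Byte 7 = 0x0D: mode=DATA_CR remaining=0 emitted=4 chunks_done=0
Byte 8 = 0x0A: mode=SIZE remaining=0 emitted=4 chunks_done=1
Byte 9 = '3': mode=SIZE remaining=0 emitted=4 chunks_done=1
Byte 10 = 0x0D: mode=SIZE_CR remaining=0 emitted=4 chunks_done=1
Byte 11 = 0x0A: mode=DATA remaining=3 emitted=4 chunks_done=1
Byte 12 = 'n': mode=DATA remaining=2 emitted=5 chunks_done=1
Byte 13 = '0': mode=DATA remaining=1 emitted=6 chunks_done=1
Byte 14 = '8': mode=DATA_DONE remaining=0 emitted=7 chunks_done=1
Byte 15 = 0x0D: mode=DATA_CR remaining=0 emitted=7 chunks_done=1
Byte 16 = 0x0A: mode=SIZE remaining=0 emitted=7 chunks_done=2
Byte 17 = '0': mode=SIZE remaining=0 emitted=7 chunks_done=2
Byte 18 = 0x0D: mode=SIZE_CR remaining=0 emitted=7 chunks_done=2
Byte 19 = 0x0A: mode=TERM remaining=0 emitted=7 chunks_done=2
Byte 20 = 0x0D: mode=TERM remaining=0 emitted=7 chunks_done=2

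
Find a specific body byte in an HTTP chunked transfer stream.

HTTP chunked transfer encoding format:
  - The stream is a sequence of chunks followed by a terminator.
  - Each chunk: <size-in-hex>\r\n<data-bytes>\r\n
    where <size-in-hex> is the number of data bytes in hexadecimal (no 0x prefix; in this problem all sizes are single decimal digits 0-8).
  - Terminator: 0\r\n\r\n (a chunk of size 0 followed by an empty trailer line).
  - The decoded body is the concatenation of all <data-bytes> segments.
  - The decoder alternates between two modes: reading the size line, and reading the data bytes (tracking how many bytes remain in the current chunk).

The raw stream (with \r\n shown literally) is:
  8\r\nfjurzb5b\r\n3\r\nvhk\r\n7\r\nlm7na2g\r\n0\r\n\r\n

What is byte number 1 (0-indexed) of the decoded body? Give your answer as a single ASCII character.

Answer: j

Derivation:
Chunk 1: stream[0..1]='8' size=0x8=8, data at stream[3..11]='fjurzb5b' -> body[0..8], body so far='fjurzb5b'
Chunk 2: stream[13..14]='3' size=0x3=3, data at stream[16..19]='vhk' -> body[8..11], body so far='fjurzb5bvhk'
Chunk 3: stream[21..22]='7' size=0x7=7, data at stream[24..31]='lm7na2g' -> body[11..18], body so far='fjurzb5bvhklm7na2g'
Chunk 4: stream[33..34]='0' size=0 (terminator). Final body='fjurzb5bvhklm7na2g' (18 bytes)
Body byte 1 = 'j'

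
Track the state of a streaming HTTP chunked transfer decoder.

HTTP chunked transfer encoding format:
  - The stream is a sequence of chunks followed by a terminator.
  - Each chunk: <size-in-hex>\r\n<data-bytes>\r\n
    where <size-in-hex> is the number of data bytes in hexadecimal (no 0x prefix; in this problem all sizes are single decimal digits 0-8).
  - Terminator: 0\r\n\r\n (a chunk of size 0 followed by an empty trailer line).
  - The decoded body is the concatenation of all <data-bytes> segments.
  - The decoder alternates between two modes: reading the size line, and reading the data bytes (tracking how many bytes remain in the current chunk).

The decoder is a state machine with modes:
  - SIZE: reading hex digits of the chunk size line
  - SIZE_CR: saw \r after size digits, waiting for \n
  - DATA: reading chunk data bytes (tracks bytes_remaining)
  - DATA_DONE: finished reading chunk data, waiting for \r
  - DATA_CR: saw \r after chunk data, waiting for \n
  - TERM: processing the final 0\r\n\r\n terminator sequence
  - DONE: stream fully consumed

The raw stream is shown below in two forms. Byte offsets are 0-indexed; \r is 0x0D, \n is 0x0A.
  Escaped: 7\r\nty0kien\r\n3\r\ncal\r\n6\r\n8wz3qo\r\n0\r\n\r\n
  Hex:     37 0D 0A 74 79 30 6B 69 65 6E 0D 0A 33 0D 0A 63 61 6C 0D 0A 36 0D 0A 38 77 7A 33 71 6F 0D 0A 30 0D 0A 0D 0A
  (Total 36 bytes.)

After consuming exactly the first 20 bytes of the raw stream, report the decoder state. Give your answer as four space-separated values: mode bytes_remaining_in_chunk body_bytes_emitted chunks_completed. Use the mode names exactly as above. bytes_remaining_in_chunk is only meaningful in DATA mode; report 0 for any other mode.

Byte 0 = '7': mode=SIZE remaining=0 emitted=0 chunks_done=0
Byte 1 = 0x0D: mode=SIZE_CR remaining=0 emitted=0 chunks_done=0
Byte 2 = 0x0A: mode=DATA remaining=7 emitted=0 chunks_done=0
Byte 3 = 't': mode=DATA remaining=6 emitted=1 chunks_done=0
Byte 4 = 'y': mode=DATA remaining=5 emitted=2 chunks_done=0
Byte 5 = '0': mode=DATA remaining=4 emitted=3 chunks_done=0
Byte 6 = 'k': mode=DATA remaining=3 emitted=4 chunks_done=0
Byte 7 = 'i': mode=DATA remaining=2 emitted=5 chunks_done=0
Byte 8 = 'e': mode=DATA remaining=1 emitted=6 chunks_done=0
Byte 9 = 'n': mode=DATA_DONE remaining=0 emitted=7 chunks_done=0
Byte 10 = 0x0D: mode=DATA_CR remaining=0 emitted=7 chunks_done=0
Byte 11 = 0x0A: mode=SIZE remaining=0 emitted=7 chunks_done=1
Byte 12 = '3': mode=SIZE remaining=0 emitted=7 chunks_done=1
Byte 13 = 0x0D: mode=SIZE_CR remaining=0 emitted=7 chunks_done=1
Byte 14 = 0x0A: mode=DATA remaining=3 emitted=7 chunks_done=1
Byte 15 = 'c': mode=DATA remaining=2 emitted=8 chunks_done=1
Byte 16 = 'a': mode=DATA remaining=1 emitted=9 chunks_done=1
Byte 17 = 'l': mode=DATA_DONE remaining=0 emitted=10 chunks_done=1
Byte 18 = 0x0D: mode=DATA_CR remaining=0 emitted=10 chunks_done=1
Byte 19 = 0x0A: mode=SIZE remaining=0 emitted=10 chunks_done=2

Answer: SIZE 0 10 2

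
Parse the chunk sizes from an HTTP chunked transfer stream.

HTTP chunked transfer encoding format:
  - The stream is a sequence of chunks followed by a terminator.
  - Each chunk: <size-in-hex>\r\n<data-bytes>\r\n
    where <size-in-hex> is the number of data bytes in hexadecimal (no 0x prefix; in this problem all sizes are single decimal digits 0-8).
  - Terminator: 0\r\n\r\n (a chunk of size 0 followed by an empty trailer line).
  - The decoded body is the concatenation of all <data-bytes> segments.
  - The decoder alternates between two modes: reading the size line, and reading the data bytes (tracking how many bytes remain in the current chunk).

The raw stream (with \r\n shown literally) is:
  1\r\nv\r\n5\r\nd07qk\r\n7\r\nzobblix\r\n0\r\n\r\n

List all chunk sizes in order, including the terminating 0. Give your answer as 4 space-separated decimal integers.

Chunk 1: stream[0..1]='1' size=0x1=1, data at stream[3..4]='v' -> body[0..1], body so far='v'
Chunk 2: stream[6..7]='5' size=0x5=5, data at stream[9..14]='d07qk' -> body[1..6], body so far='vd07qk'
Chunk 3: stream[16..17]='7' size=0x7=7, data at stream[19..26]='zobblix' -> body[6..13], body so far='vd07qkzobblix'
Chunk 4: stream[28..29]='0' size=0 (terminator). Final body='vd07qkzobblix' (13 bytes)

Answer: 1 5 7 0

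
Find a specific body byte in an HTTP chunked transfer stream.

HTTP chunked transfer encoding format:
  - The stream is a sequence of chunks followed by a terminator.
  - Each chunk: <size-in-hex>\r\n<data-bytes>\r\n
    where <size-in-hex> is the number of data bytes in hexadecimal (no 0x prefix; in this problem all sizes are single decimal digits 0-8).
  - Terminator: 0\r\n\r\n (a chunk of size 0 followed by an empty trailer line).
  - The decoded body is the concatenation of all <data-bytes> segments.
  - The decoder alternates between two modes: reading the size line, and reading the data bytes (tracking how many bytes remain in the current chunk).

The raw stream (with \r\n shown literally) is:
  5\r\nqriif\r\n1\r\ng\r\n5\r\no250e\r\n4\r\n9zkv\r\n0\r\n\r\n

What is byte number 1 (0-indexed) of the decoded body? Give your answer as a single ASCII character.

Chunk 1: stream[0..1]='5' size=0x5=5, data at stream[3..8]='qriif' -> body[0..5], body so far='qriif'
Chunk 2: stream[10..11]='1' size=0x1=1, data at stream[13..14]='g' -> body[5..6], body so far='qriifg'
Chunk 3: stream[16..17]='5' size=0x5=5, data at stream[19..24]='o250e' -> body[6..11], body so far='qriifgo250e'
Chunk 4: stream[26..27]='4' size=0x4=4, data at stream[29..33]='9zkv' -> body[11..15], body so far='qriifgo250e9zkv'
Chunk 5: stream[35..36]='0' size=0 (terminator). Final body='qriifgo250e9zkv' (15 bytes)
Body byte 1 = 'r'

Answer: r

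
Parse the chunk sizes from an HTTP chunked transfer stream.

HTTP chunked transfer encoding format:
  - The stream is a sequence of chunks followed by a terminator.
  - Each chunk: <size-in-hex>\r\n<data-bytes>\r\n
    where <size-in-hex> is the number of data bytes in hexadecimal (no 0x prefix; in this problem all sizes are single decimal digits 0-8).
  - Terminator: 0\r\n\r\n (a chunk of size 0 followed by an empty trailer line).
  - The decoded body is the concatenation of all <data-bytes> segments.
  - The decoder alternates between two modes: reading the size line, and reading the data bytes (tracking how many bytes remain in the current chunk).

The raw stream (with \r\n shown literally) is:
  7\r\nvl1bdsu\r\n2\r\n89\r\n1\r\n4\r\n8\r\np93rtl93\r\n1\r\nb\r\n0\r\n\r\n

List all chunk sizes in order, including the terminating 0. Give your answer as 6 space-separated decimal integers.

Answer: 7 2 1 8 1 0

Derivation:
Chunk 1: stream[0..1]='7' size=0x7=7, data at stream[3..10]='vl1bdsu' -> body[0..7], body so far='vl1bdsu'
Chunk 2: stream[12..13]='2' size=0x2=2, data at stream[15..17]='89' -> body[7..9], body so far='vl1bdsu89'
Chunk 3: stream[19..20]='1' size=0x1=1, data at stream[22..23]='4' -> body[9..10], body so far='vl1bdsu894'
Chunk 4: stream[25..26]='8' size=0x8=8, data at stream[28..36]='p93rtl93' -> body[10..18], body so far='vl1bdsu894p93rtl93'
Chunk 5: stream[38..39]='1' size=0x1=1, data at stream[41..42]='b' -> body[18..19], body so far='vl1bdsu894p93rtl93b'
Chunk 6: stream[44..45]='0' size=0 (terminator). Final body='vl1bdsu894p93rtl93b' (19 bytes)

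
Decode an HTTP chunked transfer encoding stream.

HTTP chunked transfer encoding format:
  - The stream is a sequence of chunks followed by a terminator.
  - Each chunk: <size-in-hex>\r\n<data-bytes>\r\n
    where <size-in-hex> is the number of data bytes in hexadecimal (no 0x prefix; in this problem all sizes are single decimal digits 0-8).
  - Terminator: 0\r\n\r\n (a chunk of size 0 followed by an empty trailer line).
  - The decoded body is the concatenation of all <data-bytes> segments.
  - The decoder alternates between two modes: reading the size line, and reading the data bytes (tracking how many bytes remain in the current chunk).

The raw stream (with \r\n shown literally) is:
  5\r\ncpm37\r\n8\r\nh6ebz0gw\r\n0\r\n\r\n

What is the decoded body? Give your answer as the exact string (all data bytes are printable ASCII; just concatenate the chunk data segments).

Answer: cpm37h6ebz0gw

Derivation:
Chunk 1: stream[0..1]='5' size=0x5=5, data at stream[3..8]='cpm37' -> body[0..5], body so far='cpm37'
Chunk 2: stream[10..11]='8' size=0x8=8, data at stream[13..21]='h6ebz0gw' -> body[5..13], body so far='cpm37h6ebz0gw'
Chunk 3: stream[23..24]='0' size=0 (terminator). Final body='cpm37h6ebz0gw' (13 bytes)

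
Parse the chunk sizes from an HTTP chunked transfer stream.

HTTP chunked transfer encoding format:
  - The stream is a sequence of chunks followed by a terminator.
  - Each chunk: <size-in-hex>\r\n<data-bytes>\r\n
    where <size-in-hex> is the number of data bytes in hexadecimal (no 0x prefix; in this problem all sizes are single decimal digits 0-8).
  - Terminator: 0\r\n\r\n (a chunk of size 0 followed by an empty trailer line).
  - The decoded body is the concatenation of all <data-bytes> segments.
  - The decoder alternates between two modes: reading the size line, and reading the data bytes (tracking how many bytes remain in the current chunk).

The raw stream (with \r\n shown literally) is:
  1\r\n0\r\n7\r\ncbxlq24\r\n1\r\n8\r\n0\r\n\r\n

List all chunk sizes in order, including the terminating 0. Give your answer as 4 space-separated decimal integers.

Chunk 1: stream[0..1]='1' size=0x1=1, data at stream[3..4]='0' -> body[0..1], body so far='0'
Chunk 2: stream[6..7]='7' size=0x7=7, data at stream[9..16]='cbxlq24' -> body[1..8], body so far='0cbxlq24'
Chunk 3: stream[18..19]='1' size=0x1=1, data at stream[21..22]='8' -> body[8..9], body so far='0cbxlq248'
Chunk 4: stream[24..25]='0' size=0 (terminator). Final body='0cbxlq248' (9 bytes)

Answer: 1 7 1 0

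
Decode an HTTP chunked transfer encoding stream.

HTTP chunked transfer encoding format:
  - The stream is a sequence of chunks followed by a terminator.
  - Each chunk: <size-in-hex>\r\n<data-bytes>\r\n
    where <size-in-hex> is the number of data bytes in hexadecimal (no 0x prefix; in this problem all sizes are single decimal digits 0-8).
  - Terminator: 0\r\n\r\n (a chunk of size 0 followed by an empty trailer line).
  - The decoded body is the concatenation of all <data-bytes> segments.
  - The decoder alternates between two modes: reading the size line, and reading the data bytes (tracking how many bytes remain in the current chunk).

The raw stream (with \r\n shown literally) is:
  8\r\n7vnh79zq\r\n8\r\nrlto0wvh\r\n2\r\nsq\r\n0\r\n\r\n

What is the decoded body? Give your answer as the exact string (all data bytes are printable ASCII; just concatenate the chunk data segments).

Answer: 7vnh79zqrlto0wvhsq

Derivation:
Chunk 1: stream[0..1]='8' size=0x8=8, data at stream[3..11]='7vnh79zq' -> body[0..8], body so far='7vnh79zq'
Chunk 2: stream[13..14]='8' size=0x8=8, data at stream[16..24]='rlto0wvh' -> body[8..16], body so far='7vnh79zqrlto0wvh'
Chunk 3: stream[26..27]='2' size=0x2=2, data at stream[29..31]='sq' -> body[16..18], body so far='7vnh79zqrlto0wvhsq'
Chunk 4: stream[33..34]='0' size=0 (terminator). Final body='7vnh79zqrlto0wvhsq' (18 bytes)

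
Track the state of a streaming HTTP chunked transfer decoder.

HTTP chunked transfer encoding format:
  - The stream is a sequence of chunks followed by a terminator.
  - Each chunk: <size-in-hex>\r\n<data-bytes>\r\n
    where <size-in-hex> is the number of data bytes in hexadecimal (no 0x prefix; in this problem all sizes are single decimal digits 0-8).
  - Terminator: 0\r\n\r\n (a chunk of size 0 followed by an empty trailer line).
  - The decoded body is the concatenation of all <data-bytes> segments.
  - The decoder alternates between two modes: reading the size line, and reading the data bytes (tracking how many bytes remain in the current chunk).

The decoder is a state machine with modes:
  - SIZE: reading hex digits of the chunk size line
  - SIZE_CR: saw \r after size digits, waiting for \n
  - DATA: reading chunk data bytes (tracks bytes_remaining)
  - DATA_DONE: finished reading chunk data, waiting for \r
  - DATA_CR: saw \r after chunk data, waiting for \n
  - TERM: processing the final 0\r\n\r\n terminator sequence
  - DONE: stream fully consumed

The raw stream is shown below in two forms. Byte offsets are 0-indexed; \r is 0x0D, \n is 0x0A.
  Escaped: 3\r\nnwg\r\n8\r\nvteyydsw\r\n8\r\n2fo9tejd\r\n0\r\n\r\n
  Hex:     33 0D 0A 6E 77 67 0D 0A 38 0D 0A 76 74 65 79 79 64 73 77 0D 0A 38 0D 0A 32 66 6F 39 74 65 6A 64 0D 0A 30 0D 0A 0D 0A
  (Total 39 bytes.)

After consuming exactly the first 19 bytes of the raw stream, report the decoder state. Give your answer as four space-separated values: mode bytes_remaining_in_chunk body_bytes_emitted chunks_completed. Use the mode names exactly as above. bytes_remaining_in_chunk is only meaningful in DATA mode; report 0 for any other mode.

Byte 0 = '3': mode=SIZE remaining=0 emitted=0 chunks_done=0
Byte 1 = 0x0D: mode=SIZE_CR remaining=0 emitted=0 chunks_done=0
Byte 2 = 0x0A: mode=DATA remaining=3 emitted=0 chunks_done=0
Byte 3 = 'n': mode=DATA remaining=2 emitted=1 chunks_done=0
Byte 4 = 'w': mode=DATA remaining=1 emitted=2 chunks_done=0
Byte 5 = 'g': mode=DATA_DONE remaining=0 emitted=3 chunks_done=0
Byte 6 = 0x0D: mode=DATA_CR remaining=0 emitted=3 chunks_done=0
Byte 7 = 0x0A: mode=SIZE remaining=0 emitted=3 chunks_done=1
Byte 8 = '8': mode=SIZE remaining=0 emitted=3 chunks_done=1
Byte 9 = 0x0D: mode=SIZE_CR remaining=0 emitted=3 chunks_done=1
Byte 10 = 0x0A: mode=DATA remaining=8 emitted=3 chunks_done=1
Byte 11 = 'v': mode=DATA remaining=7 emitted=4 chunks_done=1
Byte 12 = 't': mode=DATA remaining=6 emitted=5 chunks_done=1
Byte 13 = 'e': mode=DATA remaining=5 emitted=6 chunks_done=1
Byte 14 = 'y': mode=DATA remaining=4 emitted=7 chunks_done=1
Byte 15 = 'y': mode=DATA remaining=3 emitted=8 chunks_done=1
Byte 16 = 'd': mode=DATA remaining=2 emitted=9 chunks_done=1
Byte 17 = 's': mode=DATA remaining=1 emitted=10 chunks_done=1
Byte 18 = 'w': mode=DATA_DONE remaining=0 emitted=11 chunks_done=1

Answer: DATA_DONE 0 11 1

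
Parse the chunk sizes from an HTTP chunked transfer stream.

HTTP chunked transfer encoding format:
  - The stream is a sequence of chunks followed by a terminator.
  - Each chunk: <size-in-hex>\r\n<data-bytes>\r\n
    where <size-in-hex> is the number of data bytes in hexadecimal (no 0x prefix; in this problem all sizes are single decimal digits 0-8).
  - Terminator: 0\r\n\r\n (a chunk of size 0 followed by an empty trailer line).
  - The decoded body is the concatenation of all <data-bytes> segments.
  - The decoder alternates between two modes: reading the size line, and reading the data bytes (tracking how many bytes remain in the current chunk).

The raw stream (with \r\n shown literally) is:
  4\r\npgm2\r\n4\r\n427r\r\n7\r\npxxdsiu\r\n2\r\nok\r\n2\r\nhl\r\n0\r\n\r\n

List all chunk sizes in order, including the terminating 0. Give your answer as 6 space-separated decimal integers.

Answer: 4 4 7 2 2 0

Derivation:
Chunk 1: stream[0..1]='4' size=0x4=4, data at stream[3..7]='pgm2' -> body[0..4], body so far='pgm2'
Chunk 2: stream[9..10]='4' size=0x4=4, data at stream[12..16]='427r' -> body[4..8], body so far='pgm2427r'
Chunk 3: stream[18..19]='7' size=0x7=7, data at stream[21..28]='pxxdsiu' -> body[8..15], body so far='pgm2427rpxxdsiu'
Chunk 4: stream[30..31]='2' size=0x2=2, data at stream[33..35]='ok' -> body[15..17], body so far='pgm2427rpxxdsiuok'
Chunk 5: stream[37..38]='2' size=0x2=2, data at stream[40..42]='hl' -> body[17..19], body so far='pgm2427rpxxdsiuokhl'
Chunk 6: stream[44..45]='0' size=0 (terminator). Final body='pgm2427rpxxdsiuokhl' (19 bytes)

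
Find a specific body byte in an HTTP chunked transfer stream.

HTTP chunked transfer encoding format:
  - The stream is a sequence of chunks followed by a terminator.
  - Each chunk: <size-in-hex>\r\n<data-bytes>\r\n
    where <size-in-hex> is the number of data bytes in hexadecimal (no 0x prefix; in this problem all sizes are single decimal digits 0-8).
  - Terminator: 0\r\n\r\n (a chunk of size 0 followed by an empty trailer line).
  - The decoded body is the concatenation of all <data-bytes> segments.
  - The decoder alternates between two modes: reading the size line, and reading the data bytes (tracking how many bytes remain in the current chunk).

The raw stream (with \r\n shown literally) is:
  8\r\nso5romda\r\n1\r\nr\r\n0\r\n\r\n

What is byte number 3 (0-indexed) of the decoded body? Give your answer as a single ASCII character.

Answer: r

Derivation:
Chunk 1: stream[0..1]='8' size=0x8=8, data at stream[3..11]='so5romda' -> body[0..8], body so far='so5romda'
Chunk 2: stream[13..14]='1' size=0x1=1, data at stream[16..17]='r' -> body[8..9], body so far='so5romdar'
Chunk 3: stream[19..20]='0' size=0 (terminator). Final body='so5romdar' (9 bytes)
Body byte 3 = 'r'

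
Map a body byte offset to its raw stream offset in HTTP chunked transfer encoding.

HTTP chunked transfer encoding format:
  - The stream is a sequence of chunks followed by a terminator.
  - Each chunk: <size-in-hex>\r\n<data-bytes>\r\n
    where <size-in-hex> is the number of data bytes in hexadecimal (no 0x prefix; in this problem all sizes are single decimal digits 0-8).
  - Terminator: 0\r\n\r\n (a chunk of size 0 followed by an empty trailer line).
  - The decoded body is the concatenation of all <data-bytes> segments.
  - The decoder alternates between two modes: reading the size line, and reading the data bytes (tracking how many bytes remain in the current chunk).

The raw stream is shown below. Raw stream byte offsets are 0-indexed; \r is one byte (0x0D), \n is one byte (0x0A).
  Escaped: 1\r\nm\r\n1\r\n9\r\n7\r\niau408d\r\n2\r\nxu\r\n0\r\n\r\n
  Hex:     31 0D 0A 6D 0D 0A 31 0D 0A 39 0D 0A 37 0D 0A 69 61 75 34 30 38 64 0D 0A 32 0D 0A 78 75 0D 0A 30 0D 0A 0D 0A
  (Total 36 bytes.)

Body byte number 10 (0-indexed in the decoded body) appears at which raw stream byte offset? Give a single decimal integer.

Answer: 28

Derivation:
Chunk 1: stream[0..1]='1' size=0x1=1, data at stream[3..4]='m' -> body[0..1], body so far='m'
Chunk 2: stream[6..7]='1' size=0x1=1, data at stream[9..10]='9' -> body[1..2], body so far='m9'
Chunk 3: stream[12..13]='7' size=0x7=7, data at stream[15..22]='iau408d' -> body[2..9], body so far='m9iau408d'
Chunk 4: stream[24..25]='2' size=0x2=2, data at stream[27..29]='xu' -> body[9..11], body so far='m9iau408dxu'
Chunk 5: stream[31..32]='0' size=0 (terminator). Final body='m9iau408dxu' (11 bytes)
Body byte 10 at stream offset 28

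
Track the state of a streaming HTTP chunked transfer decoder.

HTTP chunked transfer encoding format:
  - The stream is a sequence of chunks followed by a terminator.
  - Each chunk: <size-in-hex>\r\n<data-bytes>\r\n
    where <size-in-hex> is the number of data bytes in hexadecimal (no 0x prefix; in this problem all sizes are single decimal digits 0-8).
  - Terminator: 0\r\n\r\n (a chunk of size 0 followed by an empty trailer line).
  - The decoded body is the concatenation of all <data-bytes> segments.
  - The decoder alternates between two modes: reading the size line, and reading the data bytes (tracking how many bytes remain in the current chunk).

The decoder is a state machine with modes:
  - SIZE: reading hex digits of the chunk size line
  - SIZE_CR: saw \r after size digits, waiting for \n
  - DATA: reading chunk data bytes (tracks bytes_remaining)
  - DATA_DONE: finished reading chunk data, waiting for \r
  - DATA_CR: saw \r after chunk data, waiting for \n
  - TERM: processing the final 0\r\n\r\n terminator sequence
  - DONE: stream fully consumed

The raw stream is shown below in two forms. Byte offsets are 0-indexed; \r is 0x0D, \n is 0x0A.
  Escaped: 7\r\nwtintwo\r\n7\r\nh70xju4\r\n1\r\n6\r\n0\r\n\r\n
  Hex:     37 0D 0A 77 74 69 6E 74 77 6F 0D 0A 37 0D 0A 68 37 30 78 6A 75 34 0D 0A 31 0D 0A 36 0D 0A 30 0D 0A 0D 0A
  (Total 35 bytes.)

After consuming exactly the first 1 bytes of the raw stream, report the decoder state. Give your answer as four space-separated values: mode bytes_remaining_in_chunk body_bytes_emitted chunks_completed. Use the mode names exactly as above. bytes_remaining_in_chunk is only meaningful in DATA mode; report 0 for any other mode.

Answer: SIZE 0 0 0

Derivation:
Byte 0 = '7': mode=SIZE remaining=0 emitted=0 chunks_done=0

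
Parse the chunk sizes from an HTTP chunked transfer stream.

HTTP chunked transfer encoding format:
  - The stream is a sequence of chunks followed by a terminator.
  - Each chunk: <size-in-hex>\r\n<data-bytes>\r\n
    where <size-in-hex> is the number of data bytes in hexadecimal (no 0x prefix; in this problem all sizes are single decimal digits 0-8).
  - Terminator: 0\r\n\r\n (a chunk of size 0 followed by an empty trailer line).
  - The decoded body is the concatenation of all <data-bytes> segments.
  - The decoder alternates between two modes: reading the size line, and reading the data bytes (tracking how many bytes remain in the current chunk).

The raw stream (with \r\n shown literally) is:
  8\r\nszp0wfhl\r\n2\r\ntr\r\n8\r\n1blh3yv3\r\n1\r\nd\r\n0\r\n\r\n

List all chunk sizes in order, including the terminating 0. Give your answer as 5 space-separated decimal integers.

Chunk 1: stream[0..1]='8' size=0x8=8, data at stream[3..11]='szp0wfhl' -> body[0..8], body so far='szp0wfhl'
Chunk 2: stream[13..14]='2' size=0x2=2, data at stream[16..18]='tr' -> body[8..10], body so far='szp0wfhltr'
Chunk 3: stream[20..21]='8' size=0x8=8, data at stream[23..31]='1blh3yv3' -> body[10..18], body so far='szp0wfhltr1blh3yv3'
Chunk 4: stream[33..34]='1' size=0x1=1, data at stream[36..37]='d' -> body[18..19], body so far='szp0wfhltr1blh3yv3d'
Chunk 5: stream[39..40]='0' size=0 (terminator). Final body='szp0wfhltr1blh3yv3d' (19 bytes)

Answer: 8 2 8 1 0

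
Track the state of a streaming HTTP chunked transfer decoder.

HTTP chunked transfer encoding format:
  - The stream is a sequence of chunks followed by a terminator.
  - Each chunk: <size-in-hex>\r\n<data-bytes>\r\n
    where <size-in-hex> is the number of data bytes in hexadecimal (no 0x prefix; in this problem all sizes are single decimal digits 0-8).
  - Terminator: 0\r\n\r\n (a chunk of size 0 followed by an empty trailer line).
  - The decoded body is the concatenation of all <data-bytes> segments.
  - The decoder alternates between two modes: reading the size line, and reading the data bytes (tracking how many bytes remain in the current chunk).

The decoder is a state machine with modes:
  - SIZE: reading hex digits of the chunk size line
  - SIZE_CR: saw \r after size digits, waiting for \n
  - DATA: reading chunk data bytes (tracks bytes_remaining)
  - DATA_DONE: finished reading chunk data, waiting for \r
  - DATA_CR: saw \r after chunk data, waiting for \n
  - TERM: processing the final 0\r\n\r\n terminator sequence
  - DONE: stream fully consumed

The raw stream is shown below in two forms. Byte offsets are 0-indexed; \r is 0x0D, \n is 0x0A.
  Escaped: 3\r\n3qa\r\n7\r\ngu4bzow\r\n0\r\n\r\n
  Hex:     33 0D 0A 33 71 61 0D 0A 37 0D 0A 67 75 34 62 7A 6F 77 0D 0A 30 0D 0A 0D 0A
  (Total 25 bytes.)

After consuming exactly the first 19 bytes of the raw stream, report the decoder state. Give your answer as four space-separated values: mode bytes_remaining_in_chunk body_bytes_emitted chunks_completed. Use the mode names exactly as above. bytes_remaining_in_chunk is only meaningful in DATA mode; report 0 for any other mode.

Byte 0 = '3': mode=SIZE remaining=0 emitted=0 chunks_done=0
Byte 1 = 0x0D: mode=SIZE_CR remaining=0 emitted=0 chunks_done=0
Byte 2 = 0x0A: mode=DATA remaining=3 emitted=0 chunks_done=0
Byte 3 = '3': mode=DATA remaining=2 emitted=1 chunks_done=0
Byte 4 = 'q': mode=DATA remaining=1 emitted=2 chunks_done=0
Byte 5 = 'a': mode=DATA_DONE remaining=0 emitted=3 chunks_done=0
Byte 6 = 0x0D: mode=DATA_CR remaining=0 emitted=3 chunks_done=0
Byte 7 = 0x0A: mode=SIZE remaining=0 emitted=3 chunks_done=1
Byte 8 = '7': mode=SIZE remaining=0 emitted=3 chunks_done=1
Byte 9 = 0x0D: mode=SIZE_CR remaining=0 emitted=3 chunks_done=1
Byte 10 = 0x0A: mode=DATA remaining=7 emitted=3 chunks_done=1
Byte 11 = 'g': mode=DATA remaining=6 emitted=4 chunks_done=1
Byte 12 = 'u': mode=DATA remaining=5 emitted=5 chunks_done=1
Byte 13 = '4': mode=DATA remaining=4 emitted=6 chunks_done=1
Byte 14 = 'b': mode=DATA remaining=3 emitted=7 chunks_done=1
Byte 15 = 'z': mode=DATA remaining=2 emitted=8 chunks_done=1
Byte 16 = 'o': mode=DATA remaining=1 emitted=9 chunks_done=1
Byte 17 = 'w': mode=DATA_DONE remaining=0 emitted=10 chunks_done=1
Byte 18 = 0x0D: mode=DATA_CR remaining=0 emitted=10 chunks_done=1

Answer: DATA_CR 0 10 1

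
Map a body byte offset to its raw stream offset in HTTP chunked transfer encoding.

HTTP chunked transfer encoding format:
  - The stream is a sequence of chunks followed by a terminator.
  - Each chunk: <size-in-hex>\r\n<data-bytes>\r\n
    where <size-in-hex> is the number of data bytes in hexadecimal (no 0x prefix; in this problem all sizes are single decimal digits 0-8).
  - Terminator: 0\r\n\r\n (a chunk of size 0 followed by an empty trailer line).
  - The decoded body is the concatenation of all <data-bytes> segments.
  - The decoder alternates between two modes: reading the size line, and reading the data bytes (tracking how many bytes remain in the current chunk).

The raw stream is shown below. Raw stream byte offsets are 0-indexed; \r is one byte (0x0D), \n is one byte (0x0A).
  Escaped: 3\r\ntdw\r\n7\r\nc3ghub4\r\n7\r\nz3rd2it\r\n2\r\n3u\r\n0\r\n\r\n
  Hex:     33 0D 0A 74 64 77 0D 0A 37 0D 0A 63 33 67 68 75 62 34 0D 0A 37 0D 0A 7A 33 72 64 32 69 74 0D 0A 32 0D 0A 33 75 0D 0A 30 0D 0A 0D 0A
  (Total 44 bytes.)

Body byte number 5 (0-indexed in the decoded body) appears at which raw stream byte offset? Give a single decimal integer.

Chunk 1: stream[0..1]='3' size=0x3=3, data at stream[3..6]='tdw' -> body[0..3], body so far='tdw'
Chunk 2: stream[8..9]='7' size=0x7=7, data at stream[11..18]='c3ghub4' -> body[3..10], body so far='tdwc3ghub4'
Chunk 3: stream[20..21]='7' size=0x7=7, data at stream[23..30]='z3rd2it' -> body[10..17], body so far='tdwc3ghub4z3rd2it'
Chunk 4: stream[32..33]='2' size=0x2=2, data at stream[35..37]='3u' -> body[17..19], body so far='tdwc3ghub4z3rd2it3u'
Chunk 5: stream[39..40]='0' size=0 (terminator). Final body='tdwc3ghub4z3rd2it3u' (19 bytes)
Body byte 5 at stream offset 13

Answer: 13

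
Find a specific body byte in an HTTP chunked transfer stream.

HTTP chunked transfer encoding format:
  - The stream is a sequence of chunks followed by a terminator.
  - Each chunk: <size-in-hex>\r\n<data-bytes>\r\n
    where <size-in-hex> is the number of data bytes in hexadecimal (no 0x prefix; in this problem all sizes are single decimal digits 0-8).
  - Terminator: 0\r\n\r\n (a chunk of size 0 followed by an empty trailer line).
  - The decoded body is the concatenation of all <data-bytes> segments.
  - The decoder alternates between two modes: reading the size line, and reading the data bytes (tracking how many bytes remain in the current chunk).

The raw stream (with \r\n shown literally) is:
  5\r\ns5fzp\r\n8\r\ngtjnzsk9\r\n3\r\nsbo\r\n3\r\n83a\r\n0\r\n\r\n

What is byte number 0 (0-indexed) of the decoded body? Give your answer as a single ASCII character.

Answer: s

Derivation:
Chunk 1: stream[0..1]='5' size=0x5=5, data at stream[3..8]='s5fzp' -> body[0..5], body so far='s5fzp'
Chunk 2: stream[10..11]='8' size=0x8=8, data at stream[13..21]='gtjnzsk9' -> body[5..13], body so far='s5fzpgtjnzsk9'
Chunk 3: stream[23..24]='3' size=0x3=3, data at stream[26..29]='sbo' -> body[13..16], body so far='s5fzpgtjnzsk9sbo'
Chunk 4: stream[31..32]='3' size=0x3=3, data at stream[34..37]='83a' -> body[16..19], body so far='s5fzpgtjnzsk9sbo83a'
Chunk 5: stream[39..40]='0' size=0 (terminator). Final body='s5fzpgtjnzsk9sbo83a' (19 bytes)
Body byte 0 = 's'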